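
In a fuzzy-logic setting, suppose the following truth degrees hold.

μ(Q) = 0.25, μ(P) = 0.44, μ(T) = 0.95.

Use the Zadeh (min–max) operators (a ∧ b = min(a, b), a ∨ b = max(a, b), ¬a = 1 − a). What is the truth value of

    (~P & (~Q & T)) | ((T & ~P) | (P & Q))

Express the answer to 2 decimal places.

0.56

~P = 1 − 0.44 = 0.56
~Q = 1 − 0.25 = 0.75
~Q & T = min(a, b) on (0.75, 0.95) = 0.75
~P & (~Q & T) = min(a, b) on (0.56, 0.75) = 0.56
~P = 1 − 0.44 = 0.56
T & ~P = min(a, b) on (0.95, 0.56) = 0.56
P & Q = min(a, b) on (0.44, 0.25) = 0.25
(T & ~P) | (P & Q) = max(a, b) on (0.56, 0.25) = 0.56
(~P & (~Q & T)) | ((T & ~P) | (P & Q)) = max(a, b) on (0.56, 0.56) = 0.56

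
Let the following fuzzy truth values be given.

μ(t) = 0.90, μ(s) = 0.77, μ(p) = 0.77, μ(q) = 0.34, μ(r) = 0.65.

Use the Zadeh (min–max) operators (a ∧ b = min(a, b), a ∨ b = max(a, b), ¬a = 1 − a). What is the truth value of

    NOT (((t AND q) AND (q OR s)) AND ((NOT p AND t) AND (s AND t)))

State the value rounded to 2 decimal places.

t AND q = min(a, b) on (0.90, 0.34) = 0.34
q OR s = max(a, b) on (0.34, 0.77) = 0.77
(t AND q) AND (q OR s) = min(a, b) on (0.34, 0.77) = 0.34
NOT p = 1 − 0.77 = 0.23
NOT p AND t = min(a, b) on (0.23, 0.90) = 0.23
s AND t = min(a, b) on (0.77, 0.90) = 0.77
(NOT p AND t) AND (s AND t) = min(a, b) on (0.23, 0.77) = 0.23
((t AND q) AND (q OR s)) AND ((NOT p AND t) AND (s AND t)) = min(a, b) on (0.34, 0.23) = 0.23
NOT (((t AND q) AND (q OR s)) AND ((NOT p AND t) AND (s AND t))) = 1 − 0.23 = 0.77

0.77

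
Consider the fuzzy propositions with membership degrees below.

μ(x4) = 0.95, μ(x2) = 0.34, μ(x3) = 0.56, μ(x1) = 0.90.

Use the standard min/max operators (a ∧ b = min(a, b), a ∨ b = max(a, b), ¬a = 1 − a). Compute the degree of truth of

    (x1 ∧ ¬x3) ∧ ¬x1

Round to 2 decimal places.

0.10

¬x3 = 1 − 0.56 = 0.44
x1 ∧ ¬x3 = min(a, b) on (0.90, 0.44) = 0.44
¬x1 = 1 − 0.90 = 0.10
(x1 ∧ ¬x3) ∧ ¬x1 = min(a, b) on (0.44, 0.10) = 0.10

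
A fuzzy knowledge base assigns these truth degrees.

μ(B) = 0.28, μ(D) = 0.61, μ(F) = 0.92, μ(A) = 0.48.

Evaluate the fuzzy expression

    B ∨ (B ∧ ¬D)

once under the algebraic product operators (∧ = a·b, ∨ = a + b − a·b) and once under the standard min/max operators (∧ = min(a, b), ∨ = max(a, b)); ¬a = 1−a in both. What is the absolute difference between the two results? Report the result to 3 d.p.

0.079

Under algebraic product:
  ¬D = 1 − 0.6100 = 0.3900
  B ∧ ¬D = a·b on (0.2800, 0.3900) = 0.1092
  B ∨ (B ∧ ¬D) = a + b − a·b on (0.2800, 0.1092) = 0.3586
  → value = 0.3586
Under standard min/max:
  ¬D = 1 − 0.61 = 0.39
  B ∧ ¬D = min(a, b) on (0.28, 0.39) = 0.28
  B ∨ (B ∧ ¬D) = max(a, b) on (0.28, 0.28) = 0.28
  → value = 0.2800
|0.3586 − 0.2800| = 0.079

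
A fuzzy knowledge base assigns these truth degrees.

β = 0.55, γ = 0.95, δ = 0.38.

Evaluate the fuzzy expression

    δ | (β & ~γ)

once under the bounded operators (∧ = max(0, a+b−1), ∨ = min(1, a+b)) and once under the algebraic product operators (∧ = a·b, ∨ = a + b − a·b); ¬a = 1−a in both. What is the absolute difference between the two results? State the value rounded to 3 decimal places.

0.017

Under bounded:
  ~γ = 1 − 0.95 = 0.05
  β & ~γ = max(0, a+b−1) on (0.55, 0.05) = 0.00
  δ | (β & ~γ) = min(1, a+b) on (0.38, 0.00) = 0.38
  → value = 0.3800
Under algebraic product:
  ~γ = 1 − 0.9500 = 0.0500
  β & ~γ = a·b on (0.5500, 0.0500) = 0.0275
  δ | (β & ~γ) = a + b − a·b on (0.3800, 0.0275) = 0.3971
  → value = 0.3971
|0.3800 − 0.3971| = 0.017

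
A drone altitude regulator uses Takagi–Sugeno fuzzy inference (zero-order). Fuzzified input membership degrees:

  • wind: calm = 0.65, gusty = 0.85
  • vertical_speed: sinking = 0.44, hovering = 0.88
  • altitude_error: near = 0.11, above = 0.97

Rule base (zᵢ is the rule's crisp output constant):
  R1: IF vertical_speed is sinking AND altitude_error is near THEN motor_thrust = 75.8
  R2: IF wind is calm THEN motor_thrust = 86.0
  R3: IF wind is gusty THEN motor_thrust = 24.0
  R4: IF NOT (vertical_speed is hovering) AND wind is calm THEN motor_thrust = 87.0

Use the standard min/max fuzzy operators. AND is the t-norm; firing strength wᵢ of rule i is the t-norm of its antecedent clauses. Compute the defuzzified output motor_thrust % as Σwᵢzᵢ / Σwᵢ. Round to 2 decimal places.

R1 (z=75.8): sinking=0.44, near=0.11; AND[min(a, b)] → w = 0.11
R2 (z=86.0): calm=0.65 → w = 0.65
R3 (z=24.0): gusty=0.85 → w = 0.85
R4 (z=87.0): ¬hovering=1−0.88=0.12, calm=0.65; AND[min(a, b)] → w = 0.12
Weighted average = (0.11·75.8 + 0.65·86.0 + 0.85·24.0 + 0.12·87.0) / (0.11 + 0.65 + 0.85 + 0.12)
  = 95.0780 / 1.7300 = 54.96

54.96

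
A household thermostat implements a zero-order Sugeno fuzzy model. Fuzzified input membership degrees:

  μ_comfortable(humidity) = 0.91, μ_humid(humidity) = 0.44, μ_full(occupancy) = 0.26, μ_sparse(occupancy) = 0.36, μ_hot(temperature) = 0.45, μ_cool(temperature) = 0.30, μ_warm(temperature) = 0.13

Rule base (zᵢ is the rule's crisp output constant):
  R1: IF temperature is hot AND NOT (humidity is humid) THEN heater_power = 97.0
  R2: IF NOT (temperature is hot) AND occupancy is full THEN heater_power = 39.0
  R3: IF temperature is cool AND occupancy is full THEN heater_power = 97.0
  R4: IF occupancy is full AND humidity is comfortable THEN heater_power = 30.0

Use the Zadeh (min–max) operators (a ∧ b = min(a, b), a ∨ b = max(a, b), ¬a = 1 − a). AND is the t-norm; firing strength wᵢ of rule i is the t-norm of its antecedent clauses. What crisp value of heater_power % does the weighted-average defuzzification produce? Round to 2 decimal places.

R1 (z=97.0): hot=0.45, ¬humid=1−0.44=0.56; AND[min(a, b)] → w = 0.45
R2 (z=39.0): ¬hot=1−0.45=0.55, full=0.26; AND[min(a, b)] → w = 0.26
R3 (z=97.0): cool=0.30, full=0.26; AND[min(a, b)] → w = 0.26
R4 (z=30.0): full=0.26, comfortable=0.91; AND[min(a, b)] → w = 0.26
Weighted average = (0.45·97.0 + 0.26·39.0 + 0.26·97.0 + 0.26·30.0) / (0.45 + 0.26 + 0.26 + 0.26)
  = 86.8100 / 1.2300 = 70.58

70.58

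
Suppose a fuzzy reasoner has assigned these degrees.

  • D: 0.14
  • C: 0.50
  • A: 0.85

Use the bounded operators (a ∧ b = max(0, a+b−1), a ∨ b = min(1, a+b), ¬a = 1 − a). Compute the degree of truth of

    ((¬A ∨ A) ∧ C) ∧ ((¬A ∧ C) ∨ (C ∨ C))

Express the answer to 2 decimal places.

¬A = 1 − 0.85 = 0.15
¬A ∨ A = min(1, a+b) on (0.15, 0.85) = 1.00
(¬A ∨ A) ∧ C = max(0, a+b−1) on (1.00, 0.50) = 0.50
¬A = 1 − 0.85 = 0.15
¬A ∧ C = max(0, a+b−1) on (0.15, 0.50) = 0.00
C ∨ C = min(1, a+b) on (0.50, 0.50) = 1.00
(¬A ∧ C) ∨ (C ∨ C) = min(1, a+b) on (0.00, 1.00) = 1.00
((¬A ∨ A) ∧ C) ∧ ((¬A ∧ C) ∨ (C ∨ C)) = max(0, a+b−1) on (0.50, 1.00) = 0.50

0.50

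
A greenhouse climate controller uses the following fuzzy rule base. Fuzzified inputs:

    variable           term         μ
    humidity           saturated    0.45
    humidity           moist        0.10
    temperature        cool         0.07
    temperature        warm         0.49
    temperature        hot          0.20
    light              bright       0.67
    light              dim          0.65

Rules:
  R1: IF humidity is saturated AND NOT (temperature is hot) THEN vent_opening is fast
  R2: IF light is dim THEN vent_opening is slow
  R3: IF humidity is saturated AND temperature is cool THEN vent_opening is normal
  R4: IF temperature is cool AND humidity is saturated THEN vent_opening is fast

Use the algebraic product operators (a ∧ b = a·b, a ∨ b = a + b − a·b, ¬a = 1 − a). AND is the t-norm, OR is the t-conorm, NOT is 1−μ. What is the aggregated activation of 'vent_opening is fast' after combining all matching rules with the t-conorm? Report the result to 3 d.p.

0.380

R1: saturated=0.45, ¬hot=1−0.20=0.80; AND[a·b] → w = 0.3600
R2: dim=0.65 → w = 0.6500
R3: saturated=0.45, cool=0.07; AND[a·b] → w = 0.0315
R4: cool=0.07, saturated=0.45; AND[a·b] → w = 0.0315
Rules with consequent 'fast': {R1, R4} → strengths 0.3600, 0.0315
Aggregate via t-conorm [a + b − a·b]: 0.3802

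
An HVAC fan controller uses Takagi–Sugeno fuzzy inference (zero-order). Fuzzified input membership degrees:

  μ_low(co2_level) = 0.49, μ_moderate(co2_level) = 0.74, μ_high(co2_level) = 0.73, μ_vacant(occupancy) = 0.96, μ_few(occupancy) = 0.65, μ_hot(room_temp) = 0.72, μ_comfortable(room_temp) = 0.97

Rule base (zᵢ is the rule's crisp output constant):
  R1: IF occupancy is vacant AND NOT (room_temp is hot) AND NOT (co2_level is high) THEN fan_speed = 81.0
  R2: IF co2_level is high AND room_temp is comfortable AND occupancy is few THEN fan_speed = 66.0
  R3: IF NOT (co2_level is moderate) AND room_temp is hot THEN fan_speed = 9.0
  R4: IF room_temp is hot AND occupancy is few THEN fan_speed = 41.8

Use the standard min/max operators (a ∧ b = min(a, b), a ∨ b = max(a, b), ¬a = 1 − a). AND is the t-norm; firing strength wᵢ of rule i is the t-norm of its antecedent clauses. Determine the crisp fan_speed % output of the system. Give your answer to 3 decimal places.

R1 (z=81.0): vacant=0.96, ¬hot=1−0.72=0.28, ¬high=1−0.73=0.27; AND[min(a, b)] → w = 0.27
R2 (z=66.0): high=0.73, comfortable=0.97, few=0.65; AND[min(a, b)] → w = 0.65
R3 (z=9.0): ¬moderate=1−0.74=0.26, hot=0.72; AND[min(a, b)] → w = 0.26
R4 (z=41.8): hot=0.72, few=0.65; AND[min(a, b)] → w = 0.65
Weighted average = (0.27·81.0 + 0.65·66.0 + 0.26·9.0 + 0.65·41.8) / (0.27 + 0.65 + 0.26 + 0.65)
  = 94.2800 / 1.8300 = 51.519

51.519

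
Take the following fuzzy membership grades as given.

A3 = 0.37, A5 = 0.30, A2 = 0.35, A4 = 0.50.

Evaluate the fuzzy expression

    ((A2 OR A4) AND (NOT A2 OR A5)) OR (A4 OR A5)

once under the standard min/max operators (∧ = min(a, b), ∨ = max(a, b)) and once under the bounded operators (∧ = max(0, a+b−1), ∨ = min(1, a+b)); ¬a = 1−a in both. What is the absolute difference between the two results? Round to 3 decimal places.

Under standard min/max:
  A2 OR A4 = max(a, b) on (0.35, 0.50) = 0.50
  NOT A2 = 1 − 0.35 = 0.65
  NOT A2 OR A5 = max(a, b) on (0.65, 0.30) = 0.65
  (A2 OR A4) AND (NOT A2 OR A5) = min(a, b) on (0.50, 0.65) = 0.50
  A4 OR A5 = max(a, b) on (0.50, 0.30) = 0.50
  ((A2 OR A4) AND (NOT A2 OR A5)) OR (A4 OR A5) = max(a, b) on (0.50, 0.50) = 0.50
  → value = 0.5000
Under bounded:
  A2 OR A4 = min(1, a+b) on (0.35, 0.50) = 0.85
  NOT A2 = 1 − 0.35 = 0.65
  NOT A2 OR A5 = min(1, a+b) on (0.65, 0.30) = 0.95
  (A2 OR A4) AND (NOT A2 OR A5) = max(0, a+b−1) on (0.85, 0.95) = 0.80
  A4 OR A5 = min(1, a+b) on (0.50, 0.30) = 0.80
  ((A2 OR A4) AND (NOT A2 OR A5)) OR (A4 OR A5) = min(1, a+b) on (0.80, 0.80) = 1.00
  → value = 1.0000
|0.5000 − 1.0000| = 0.500

0.500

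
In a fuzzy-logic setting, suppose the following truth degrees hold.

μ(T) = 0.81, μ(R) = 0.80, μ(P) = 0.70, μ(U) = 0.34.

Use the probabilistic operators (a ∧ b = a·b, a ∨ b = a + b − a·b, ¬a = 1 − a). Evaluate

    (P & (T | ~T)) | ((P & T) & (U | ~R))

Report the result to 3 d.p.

0.701

~T = 1 − 0.8100 = 0.1900
T | ~T = a + b − a·b on (0.8100, 0.1900) = 0.8461
P & (T | ~T) = a·b on (0.7000, 0.8461) = 0.5923
P & T = a·b on (0.7000, 0.8100) = 0.5670
~R = 1 − 0.8000 = 0.2000
U | ~R = a + b − a·b on (0.3400, 0.2000) = 0.4720
(P & T) & (U | ~R) = a·b on (0.5670, 0.4720) = 0.2676
(P & (T | ~T)) | ((P & T) & (U | ~R)) = a + b − a·b on (0.5923, 0.2676) = 0.7014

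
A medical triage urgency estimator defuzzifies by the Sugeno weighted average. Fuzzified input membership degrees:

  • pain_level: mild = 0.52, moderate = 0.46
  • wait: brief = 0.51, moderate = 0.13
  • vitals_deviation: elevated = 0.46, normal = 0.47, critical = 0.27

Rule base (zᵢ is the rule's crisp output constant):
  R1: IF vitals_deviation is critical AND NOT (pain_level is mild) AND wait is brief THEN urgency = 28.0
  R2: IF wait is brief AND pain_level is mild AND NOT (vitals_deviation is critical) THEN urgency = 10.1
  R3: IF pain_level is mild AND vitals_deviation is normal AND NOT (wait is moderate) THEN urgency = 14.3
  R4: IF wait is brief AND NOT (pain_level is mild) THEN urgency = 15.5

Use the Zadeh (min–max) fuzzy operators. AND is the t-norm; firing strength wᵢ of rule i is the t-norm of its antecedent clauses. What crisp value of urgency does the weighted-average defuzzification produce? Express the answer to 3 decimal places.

15.533

R1 (z=28.0): critical=0.27, ¬mild=1−0.52=0.48, brief=0.51; AND[min(a, b)] → w = 0.27
R2 (z=10.1): brief=0.51, mild=0.52, ¬critical=1−0.27=0.73; AND[min(a, b)] → w = 0.51
R3 (z=14.3): mild=0.52, normal=0.47, ¬moderate=1−0.13=0.87; AND[min(a, b)] → w = 0.47
R4 (z=15.5): brief=0.51, ¬mild=1−0.52=0.48; AND[min(a, b)] → w = 0.48
Weighted average = (0.27·28.0 + 0.51·10.1 + 0.47·14.3 + 0.48·15.5) / (0.27 + 0.51 + 0.47 + 0.48)
  = 26.8720 / 1.7300 = 15.533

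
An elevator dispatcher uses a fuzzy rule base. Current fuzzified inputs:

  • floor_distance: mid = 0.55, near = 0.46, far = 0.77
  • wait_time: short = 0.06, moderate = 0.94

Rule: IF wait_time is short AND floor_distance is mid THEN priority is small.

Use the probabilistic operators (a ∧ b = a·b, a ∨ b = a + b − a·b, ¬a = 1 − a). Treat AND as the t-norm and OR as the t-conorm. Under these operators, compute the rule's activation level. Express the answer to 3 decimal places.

0.033

firing strength: short=0.06, mid=0.55; AND[a·b] → w = 0.0330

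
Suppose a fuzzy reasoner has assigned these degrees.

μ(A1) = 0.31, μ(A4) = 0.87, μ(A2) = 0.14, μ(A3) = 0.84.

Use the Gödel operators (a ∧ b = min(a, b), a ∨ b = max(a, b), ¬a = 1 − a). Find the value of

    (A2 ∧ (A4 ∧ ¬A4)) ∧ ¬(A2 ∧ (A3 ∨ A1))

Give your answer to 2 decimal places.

¬A4 = 1 − 0.87 = 0.13
A4 ∧ ¬A4 = min(a, b) on (0.87, 0.13) = 0.13
A2 ∧ (A4 ∧ ¬A4) = min(a, b) on (0.14, 0.13) = 0.13
A3 ∨ A1 = max(a, b) on (0.84, 0.31) = 0.84
A2 ∧ (A3 ∨ A1) = min(a, b) on (0.14, 0.84) = 0.14
¬(A2 ∧ (A3 ∨ A1)) = 1 − 0.14 = 0.86
(A2 ∧ (A4 ∧ ¬A4)) ∧ ¬(A2 ∧ (A3 ∨ A1)) = min(a, b) on (0.13, 0.86) = 0.13

0.13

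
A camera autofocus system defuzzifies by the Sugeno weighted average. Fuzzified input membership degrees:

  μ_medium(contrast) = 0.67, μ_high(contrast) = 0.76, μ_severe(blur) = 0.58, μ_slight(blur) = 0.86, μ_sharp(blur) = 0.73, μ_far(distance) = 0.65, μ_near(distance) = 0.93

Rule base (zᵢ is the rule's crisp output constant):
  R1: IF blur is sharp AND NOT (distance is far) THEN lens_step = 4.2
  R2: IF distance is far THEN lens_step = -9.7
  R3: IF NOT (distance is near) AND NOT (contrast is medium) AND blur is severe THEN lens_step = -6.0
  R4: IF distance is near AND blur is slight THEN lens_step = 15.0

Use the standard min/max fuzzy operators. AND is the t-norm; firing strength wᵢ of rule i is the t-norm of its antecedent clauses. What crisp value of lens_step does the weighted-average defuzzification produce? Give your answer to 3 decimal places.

R1 (z=4.2): sharp=0.73, ¬far=1−0.65=0.35; AND[min(a, b)] → w = 0.35
R2 (z=-9.7): far=0.65 → w = 0.65
R3 (z=-6.0): ¬near=1−0.93=0.07, ¬medium=1−0.67=0.33, severe=0.58; AND[min(a, b)] → w = 0.07
R4 (z=15.0): near=0.93, slight=0.86; AND[min(a, b)] → w = 0.86
Weighted average = (0.35·4.2 + 0.65·-9.7 + 0.07·-6.0 + 0.86·15.0) / (0.35 + 0.65 + 0.07 + 0.86)
  = 7.6450 / 1.9300 = 3.961

3.961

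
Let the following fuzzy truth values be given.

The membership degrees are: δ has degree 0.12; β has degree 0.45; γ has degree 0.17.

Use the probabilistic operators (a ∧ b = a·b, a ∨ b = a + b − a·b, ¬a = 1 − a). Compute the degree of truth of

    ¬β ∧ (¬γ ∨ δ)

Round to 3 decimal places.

¬β = 1 − 0.4500 = 0.5500
¬γ = 1 − 0.1700 = 0.8300
¬γ ∨ δ = a + b − a·b on (0.8300, 0.1200) = 0.8504
¬β ∧ (¬γ ∨ δ) = a·b on (0.5500, 0.8504) = 0.4677

0.468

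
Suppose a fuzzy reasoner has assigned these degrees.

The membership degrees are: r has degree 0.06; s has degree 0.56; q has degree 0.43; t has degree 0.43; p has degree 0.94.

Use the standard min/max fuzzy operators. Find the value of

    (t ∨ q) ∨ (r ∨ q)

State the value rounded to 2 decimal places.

0.43

t ∨ q = max(a, b) on (0.43, 0.43) = 0.43
r ∨ q = max(a, b) on (0.06, 0.43) = 0.43
(t ∨ q) ∨ (r ∨ q) = max(a, b) on (0.43, 0.43) = 0.43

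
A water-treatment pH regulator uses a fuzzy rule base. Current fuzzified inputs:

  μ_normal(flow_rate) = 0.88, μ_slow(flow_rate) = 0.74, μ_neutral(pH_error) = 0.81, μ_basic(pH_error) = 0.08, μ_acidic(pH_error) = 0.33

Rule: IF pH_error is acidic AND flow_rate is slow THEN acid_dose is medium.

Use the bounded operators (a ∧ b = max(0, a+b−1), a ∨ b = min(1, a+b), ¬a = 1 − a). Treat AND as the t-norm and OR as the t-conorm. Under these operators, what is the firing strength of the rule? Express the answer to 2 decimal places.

0.07

firing strength: acidic=0.33, slow=0.74; AND[max(0, a+b−1)] → w = 0.07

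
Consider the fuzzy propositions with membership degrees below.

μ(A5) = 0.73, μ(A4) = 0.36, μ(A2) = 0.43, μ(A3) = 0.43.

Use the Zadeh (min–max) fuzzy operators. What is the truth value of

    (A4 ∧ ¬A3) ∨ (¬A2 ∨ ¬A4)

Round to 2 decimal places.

¬A3 = 1 − 0.43 = 0.57
A4 ∧ ¬A3 = min(a, b) on (0.36, 0.57) = 0.36
¬A2 = 1 − 0.43 = 0.57
¬A4 = 1 − 0.36 = 0.64
¬A2 ∨ ¬A4 = max(a, b) on (0.57, 0.64) = 0.64
(A4 ∧ ¬A3) ∨ (¬A2 ∨ ¬A4) = max(a, b) on (0.36, 0.64) = 0.64

0.64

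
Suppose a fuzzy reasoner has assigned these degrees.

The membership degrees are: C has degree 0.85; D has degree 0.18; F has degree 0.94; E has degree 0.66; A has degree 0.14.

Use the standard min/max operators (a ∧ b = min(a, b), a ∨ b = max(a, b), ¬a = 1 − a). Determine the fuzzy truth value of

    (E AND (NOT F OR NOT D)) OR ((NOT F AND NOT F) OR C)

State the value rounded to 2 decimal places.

NOT F = 1 − 0.94 = 0.06
NOT D = 1 − 0.18 = 0.82
NOT F OR NOT D = max(a, b) on (0.06, 0.82) = 0.82
E AND (NOT F OR NOT D) = min(a, b) on (0.66, 0.82) = 0.66
NOT F = 1 − 0.94 = 0.06
NOT F = 1 − 0.94 = 0.06
NOT F AND NOT F = min(a, b) on (0.06, 0.06) = 0.06
(NOT F AND NOT F) OR C = max(a, b) on (0.06, 0.85) = 0.85
(E AND (NOT F OR NOT D)) OR ((NOT F AND NOT F) OR C) = max(a, b) on (0.66, 0.85) = 0.85

0.85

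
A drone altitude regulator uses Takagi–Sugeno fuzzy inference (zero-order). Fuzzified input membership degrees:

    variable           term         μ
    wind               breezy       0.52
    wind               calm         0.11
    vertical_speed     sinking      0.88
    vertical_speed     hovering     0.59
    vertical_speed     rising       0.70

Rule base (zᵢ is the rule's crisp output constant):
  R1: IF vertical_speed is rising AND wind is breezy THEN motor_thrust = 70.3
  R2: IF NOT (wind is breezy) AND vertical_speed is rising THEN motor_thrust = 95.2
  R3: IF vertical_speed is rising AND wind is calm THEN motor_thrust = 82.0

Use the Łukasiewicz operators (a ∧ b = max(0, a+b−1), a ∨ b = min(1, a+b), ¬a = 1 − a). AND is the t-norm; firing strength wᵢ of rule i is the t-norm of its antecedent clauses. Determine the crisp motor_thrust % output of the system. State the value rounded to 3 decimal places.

R1 (z=70.3): rising=0.70, breezy=0.52; AND[max(0, a+b−1)] → w = 0.22
R2 (z=95.2): ¬breezy=1−0.52=0.48, rising=0.70; AND[max(0, a+b−1)] → w = 0.18
R3 (z=82.0): rising=0.70, calm=0.11; AND[max(0, a+b−1)] → w = 0.00
Weighted average = (0.22·70.3 + 0.18·95.2 + 0.00·82.0) / (0.22 + 0.18 + 0.00)
  = 32.6020 / 0.4000 = 81.505

81.505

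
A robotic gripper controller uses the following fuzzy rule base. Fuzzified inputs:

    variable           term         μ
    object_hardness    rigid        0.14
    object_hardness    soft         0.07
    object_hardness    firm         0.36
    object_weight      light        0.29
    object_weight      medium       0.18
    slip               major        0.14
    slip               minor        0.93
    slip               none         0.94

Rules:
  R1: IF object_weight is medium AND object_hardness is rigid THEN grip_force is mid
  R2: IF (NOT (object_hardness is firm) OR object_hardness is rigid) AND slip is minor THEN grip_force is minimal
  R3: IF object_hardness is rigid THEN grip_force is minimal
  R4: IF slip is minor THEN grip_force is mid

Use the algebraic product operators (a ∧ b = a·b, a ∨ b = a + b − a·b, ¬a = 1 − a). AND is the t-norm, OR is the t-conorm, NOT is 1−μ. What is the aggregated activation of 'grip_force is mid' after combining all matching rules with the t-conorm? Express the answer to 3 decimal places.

R1: medium=0.18, rigid=0.14; AND[a·b] → w = 0.0252
R2: (¬firm=1−0.36=0.64 OR rigid=0.14) = 0.6904; AND[a·b] with minor=0.93 → w = 0.6421
R3: rigid=0.14 → w = 0.1400
R4: minor=0.93 → w = 0.9300
Rules with consequent 'mid': {R1, R4} → strengths 0.0252, 0.9300
Aggregate via t-conorm [a + b − a·b]: 0.9318

0.932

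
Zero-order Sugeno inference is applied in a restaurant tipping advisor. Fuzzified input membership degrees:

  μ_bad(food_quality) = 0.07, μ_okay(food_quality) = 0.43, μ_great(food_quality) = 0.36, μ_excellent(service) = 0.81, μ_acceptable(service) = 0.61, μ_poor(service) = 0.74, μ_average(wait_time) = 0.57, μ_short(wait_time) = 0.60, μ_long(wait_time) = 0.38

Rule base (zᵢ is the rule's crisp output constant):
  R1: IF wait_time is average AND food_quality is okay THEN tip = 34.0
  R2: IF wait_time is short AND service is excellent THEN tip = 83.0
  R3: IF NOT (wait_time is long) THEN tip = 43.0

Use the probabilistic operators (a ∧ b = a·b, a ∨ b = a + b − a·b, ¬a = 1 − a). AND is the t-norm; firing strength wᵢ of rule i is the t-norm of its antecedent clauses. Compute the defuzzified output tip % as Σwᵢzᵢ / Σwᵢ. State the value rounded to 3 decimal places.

R1 (z=34.0): average=0.57, okay=0.43; AND[a·b] → w = 0.2451
R2 (z=83.0): short=0.60, excellent=0.81; AND[a·b] → w = 0.4860
R3 (z=43.0): ¬long=1−0.38=0.62 → w = 0.6200
Weighted average = (0.2451·34.0 + 0.4860·83.0 + 0.6200·43.0) / (0.2451 + 0.4860 + 0.6200)
  = 75.3314 / 1.3511 = 55.756

55.756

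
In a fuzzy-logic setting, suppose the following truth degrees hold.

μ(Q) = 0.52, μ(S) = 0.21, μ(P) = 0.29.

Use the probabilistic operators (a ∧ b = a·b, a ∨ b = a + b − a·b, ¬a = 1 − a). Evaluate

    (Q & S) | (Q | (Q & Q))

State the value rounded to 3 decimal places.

0.688

Q & S = a·b on (0.5200, 0.2100) = 0.1092
Q & Q = a·b on (0.5200, 0.5200) = 0.2704
Q | (Q & Q) = a + b − a·b on (0.5200, 0.2704) = 0.6498
(Q & S) | (Q | (Q & Q)) = a + b − a·b on (0.1092, 0.6498) = 0.6880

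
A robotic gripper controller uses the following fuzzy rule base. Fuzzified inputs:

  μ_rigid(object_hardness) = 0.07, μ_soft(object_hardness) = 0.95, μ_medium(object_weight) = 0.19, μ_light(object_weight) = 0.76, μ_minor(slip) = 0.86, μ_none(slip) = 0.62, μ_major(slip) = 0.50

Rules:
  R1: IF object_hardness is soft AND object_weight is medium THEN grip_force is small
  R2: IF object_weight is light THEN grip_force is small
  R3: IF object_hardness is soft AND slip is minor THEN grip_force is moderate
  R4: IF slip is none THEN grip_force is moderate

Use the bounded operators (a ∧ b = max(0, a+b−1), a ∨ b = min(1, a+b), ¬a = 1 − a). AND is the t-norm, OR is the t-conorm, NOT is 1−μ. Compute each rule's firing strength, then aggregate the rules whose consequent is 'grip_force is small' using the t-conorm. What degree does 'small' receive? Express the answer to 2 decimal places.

0.90

R1: soft=0.95, medium=0.19; AND[max(0, a+b−1)] → w = 0.14
R2: light=0.76 → w = 0.76
R3: soft=0.95, minor=0.86; AND[max(0, a+b−1)] → w = 0.81
R4: none=0.62 → w = 0.62
Rules with consequent 'small': {R1, R2} → strengths 0.14, 0.76
Aggregate via t-conorm [min(1, a+b)]: 0.90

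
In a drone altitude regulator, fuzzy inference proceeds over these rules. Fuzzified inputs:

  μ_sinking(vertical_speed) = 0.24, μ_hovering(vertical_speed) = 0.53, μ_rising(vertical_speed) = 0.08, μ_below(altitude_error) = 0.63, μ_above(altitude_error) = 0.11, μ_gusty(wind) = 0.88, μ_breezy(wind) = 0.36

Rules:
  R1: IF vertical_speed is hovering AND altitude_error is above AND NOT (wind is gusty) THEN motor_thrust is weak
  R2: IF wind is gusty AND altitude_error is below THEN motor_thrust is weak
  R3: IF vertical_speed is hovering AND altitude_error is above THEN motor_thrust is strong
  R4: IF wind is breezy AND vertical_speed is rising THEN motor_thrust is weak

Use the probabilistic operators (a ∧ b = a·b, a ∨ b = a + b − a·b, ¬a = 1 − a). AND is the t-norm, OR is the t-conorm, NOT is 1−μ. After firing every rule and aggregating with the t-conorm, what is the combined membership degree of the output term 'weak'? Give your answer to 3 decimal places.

0.570

R1: hovering=0.53, above=0.11, ¬gusty=1−0.88=0.12; AND[a·b] → w = 0.0070
R2: gusty=0.88, below=0.63; AND[a·b] → w = 0.5544
R3: hovering=0.53, above=0.11; AND[a·b] → w = 0.0583
R4: breezy=0.36, rising=0.08; AND[a·b] → w = 0.0288
Rules with consequent 'weak': {R1, R2, R4} → strengths 0.0070, 0.5544, 0.0288
Aggregate via t-conorm [a + b − a·b]: 0.5703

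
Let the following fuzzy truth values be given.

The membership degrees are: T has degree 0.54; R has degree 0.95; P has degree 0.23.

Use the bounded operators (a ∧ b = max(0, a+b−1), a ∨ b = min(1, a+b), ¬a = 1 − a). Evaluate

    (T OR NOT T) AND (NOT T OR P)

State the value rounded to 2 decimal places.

0.69

NOT T = 1 − 0.54 = 0.46
T OR NOT T = min(1, a+b) on (0.54, 0.46) = 1.00
NOT T = 1 − 0.54 = 0.46
NOT T OR P = min(1, a+b) on (0.46, 0.23) = 0.69
(T OR NOT T) AND (NOT T OR P) = max(0, a+b−1) on (1.00, 0.69) = 0.69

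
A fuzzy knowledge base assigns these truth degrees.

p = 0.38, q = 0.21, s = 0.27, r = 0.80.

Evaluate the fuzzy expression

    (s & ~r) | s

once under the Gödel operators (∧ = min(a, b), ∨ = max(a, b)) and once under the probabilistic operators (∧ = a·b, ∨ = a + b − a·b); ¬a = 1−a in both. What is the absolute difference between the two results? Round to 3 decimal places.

Under Gödel:
  ~r = 1 − 0.80 = 0.20
  s & ~r = min(a, b) on (0.27, 0.20) = 0.20
  (s & ~r) | s = max(a, b) on (0.20, 0.27) = 0.27
  → value = 0.2700
Under probabilistic:
  ~r = 1 − 0.8000 = 0.2000
  s & ~r = a·b on (0.2700, 0.2000) = 0.0540
  (s & ~r) | s = a + b − a·b on (0.0540, 0.2700) = 0.3094
  → value = 0.3094
|0.2700 − 0.3094| = 0.039

0.039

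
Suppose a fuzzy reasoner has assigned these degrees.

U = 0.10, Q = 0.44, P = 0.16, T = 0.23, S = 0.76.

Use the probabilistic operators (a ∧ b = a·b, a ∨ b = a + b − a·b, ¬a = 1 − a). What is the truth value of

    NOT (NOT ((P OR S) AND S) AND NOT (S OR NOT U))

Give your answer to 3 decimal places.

P OR S = a + b − a·b on (0.1600, 0.7600) = 0.7984
(P OR S) AND S = a·b on (0.7984, 0.7600) = 0.6068
NOT ((P OR S) AND S) = 1 − 0.6068 = 0.3932
NOT U = 1 − 0.1000 = 0.9000
S OR NOT U = a + b − a·b on (0.7600, 0.9000) = 0.9760
NOT (S OR NOT U) = 1 − 0.9760 = 0.0240
NOT ((P OR S) AND S) AND NOT (S OR NOT U) = a·b on (0.3932, 0.0240) = 0.0094
NOT (NOT ((P OR S) AND S) AND NOT (S OR NOT U)) = 1 − 0.0094 = 0.9906

0.991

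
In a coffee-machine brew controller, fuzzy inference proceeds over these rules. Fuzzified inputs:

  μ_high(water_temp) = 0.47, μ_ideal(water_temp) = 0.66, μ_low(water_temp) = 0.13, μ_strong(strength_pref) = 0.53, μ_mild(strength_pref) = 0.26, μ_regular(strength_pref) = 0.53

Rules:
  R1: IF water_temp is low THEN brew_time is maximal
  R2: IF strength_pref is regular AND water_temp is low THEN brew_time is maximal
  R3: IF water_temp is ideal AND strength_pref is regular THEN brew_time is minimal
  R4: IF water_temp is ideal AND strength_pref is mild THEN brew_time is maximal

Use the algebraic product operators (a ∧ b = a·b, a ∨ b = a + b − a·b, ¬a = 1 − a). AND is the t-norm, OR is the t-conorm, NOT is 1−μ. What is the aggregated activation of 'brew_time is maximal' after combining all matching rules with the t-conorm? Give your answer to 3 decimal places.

0.329

R1: low=0.13 → w = 0.1300
R2: regular=0.53, low=0.13; AND[a·b] → w = 0.0689
R3: ideal=0.66, regular=0.53; AND[a·b] → w = 0.3498
R4: ideal=0.66, mild=0.26; AND[a·b] → w = 0.1716
Rules with consequent 'maximal': {R1, R2, R4} → strengths 0.1300, 0.0689, 0.1716
Aggregate via t-conorm [a + b − a·b]: 0.3289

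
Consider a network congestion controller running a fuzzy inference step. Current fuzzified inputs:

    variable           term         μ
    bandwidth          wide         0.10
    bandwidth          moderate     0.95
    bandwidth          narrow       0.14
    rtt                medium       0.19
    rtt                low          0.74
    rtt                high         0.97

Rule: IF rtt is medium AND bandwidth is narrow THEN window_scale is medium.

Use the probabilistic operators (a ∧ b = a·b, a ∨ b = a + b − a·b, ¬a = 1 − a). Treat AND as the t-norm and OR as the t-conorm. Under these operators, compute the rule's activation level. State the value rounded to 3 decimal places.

0.027

firing strength: medium=0.19, narrow=0.14; AND[a·b] → w = 0.0266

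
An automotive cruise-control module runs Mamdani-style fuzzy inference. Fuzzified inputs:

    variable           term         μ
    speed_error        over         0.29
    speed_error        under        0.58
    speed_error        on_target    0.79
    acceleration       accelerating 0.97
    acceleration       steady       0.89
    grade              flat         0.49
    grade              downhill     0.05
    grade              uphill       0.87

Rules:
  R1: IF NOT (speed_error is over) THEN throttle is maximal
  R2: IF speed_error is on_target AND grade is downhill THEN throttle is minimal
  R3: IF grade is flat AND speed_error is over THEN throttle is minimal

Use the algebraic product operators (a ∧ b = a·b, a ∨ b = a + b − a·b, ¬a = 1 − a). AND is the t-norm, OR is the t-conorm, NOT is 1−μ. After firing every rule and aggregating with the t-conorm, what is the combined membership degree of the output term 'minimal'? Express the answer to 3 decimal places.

R1: ¬over=1−0.29=0.71 → w = 0.7100
R2: on_target=0.79, downhill=0.05; AND[a·b] → w = 0.0395
R3: flat=0.49, over=0.29; AND[a·b] → w = 0.1421
Rules with consequent 'minimal': {R2, R3} → strengths 0.0395, 0.1421
Aggregate via t-conorm [a + b − a·b]: 0.1760

0.176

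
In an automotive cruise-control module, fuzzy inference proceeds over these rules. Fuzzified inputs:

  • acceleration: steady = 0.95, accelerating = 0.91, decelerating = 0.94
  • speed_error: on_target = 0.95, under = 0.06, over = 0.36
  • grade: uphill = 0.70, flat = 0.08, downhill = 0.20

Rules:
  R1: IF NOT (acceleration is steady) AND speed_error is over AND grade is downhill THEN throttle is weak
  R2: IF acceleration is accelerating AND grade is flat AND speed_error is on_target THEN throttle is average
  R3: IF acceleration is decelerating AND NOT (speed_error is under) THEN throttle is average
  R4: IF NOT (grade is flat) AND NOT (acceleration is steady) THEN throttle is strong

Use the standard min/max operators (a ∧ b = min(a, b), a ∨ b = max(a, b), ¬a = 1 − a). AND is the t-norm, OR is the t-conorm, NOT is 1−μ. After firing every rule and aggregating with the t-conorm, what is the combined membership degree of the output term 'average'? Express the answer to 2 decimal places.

R1: ¬steady=1−0.95=0.05, over=0.36, downhill=0.20; AND[min(a, b)] → w = 0.05
R2: accelerating=0.91, flat=0.08, on_target=0.95; AND[min(a, b)] → w = 0.08
R3: decelerating=0.94, ¬under=1−0.06=0.94; AND[min(a, b)] → w = 0.94
R4: ¬flat=1−0.08=0.92, ¬steady=1−0.95=0.05; AND[min(a, b)] → w = 0.05
Rules with consequent 'average': {R2, R3} → strengths 0.08, 0.94
Aggregate via t-conorm [max(a, b)]: 0.94

0.94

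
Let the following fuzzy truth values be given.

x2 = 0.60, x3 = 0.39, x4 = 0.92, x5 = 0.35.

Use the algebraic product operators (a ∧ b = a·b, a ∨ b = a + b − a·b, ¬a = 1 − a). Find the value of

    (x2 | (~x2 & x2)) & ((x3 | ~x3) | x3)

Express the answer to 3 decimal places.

~x2 = 1 − 0.6000 = 0.4000
~x2 & x2 = a·b on (0.4000, 0.6000) = 0.2400
x2 | (~x2 & x2) = a + b − a·b on (0.6000, 0.2400) = 0.6960
~x3 = 1 − 0.3900 = 0.6100
x3 | ~x3 = a + b − a·b on (0.3900, 0.6100) = 0.7621
(x3 | ~x3) | x3 = a + b − a·b on (0.7621, 0.3900) = 0.8549
(x2 | (~x2 & x2)) & ((x3 | ~x3) | x3) = a·b on (0.6960, 0.8549) = 0.5950

0.595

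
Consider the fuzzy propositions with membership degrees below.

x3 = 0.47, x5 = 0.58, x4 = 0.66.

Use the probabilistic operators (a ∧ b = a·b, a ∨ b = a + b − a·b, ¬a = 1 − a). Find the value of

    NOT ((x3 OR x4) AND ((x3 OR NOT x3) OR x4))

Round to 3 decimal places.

x3 OR x4 = a + b − a·b on (0.4700, 0.6600) = 0.8198
NOT x3 = 1 − 0.4700 = 0.5300
x3 OR NOT x3 = a + b − a·b on (0.4700, 0.5300) = 0.7509
(x3 OR NOT x3) OR x4 = a + b − a·b on (0.7509, 0.6600) = 0.9153
(x3 OR x4) AND ((x3 OR NOT x3) OR x4) = a·b on (0.8198, 0.9153) = 0.7504
NOT ((x3 OR x4) AND ((x3 OR NOT x3) OR x4)) = 1 − 0.7504 = 0.2496

0.250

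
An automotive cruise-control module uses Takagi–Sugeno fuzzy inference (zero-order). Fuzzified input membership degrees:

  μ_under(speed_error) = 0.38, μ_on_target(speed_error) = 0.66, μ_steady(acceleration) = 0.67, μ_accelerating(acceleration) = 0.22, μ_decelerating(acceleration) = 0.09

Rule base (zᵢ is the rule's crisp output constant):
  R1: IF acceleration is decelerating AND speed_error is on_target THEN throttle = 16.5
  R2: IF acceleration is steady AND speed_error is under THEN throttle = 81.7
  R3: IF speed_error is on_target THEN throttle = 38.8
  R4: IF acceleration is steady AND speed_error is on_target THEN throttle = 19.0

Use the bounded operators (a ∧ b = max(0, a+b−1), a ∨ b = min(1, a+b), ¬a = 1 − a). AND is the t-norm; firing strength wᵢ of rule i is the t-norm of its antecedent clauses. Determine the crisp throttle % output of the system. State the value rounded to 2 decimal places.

34.58

R1 (z=16.5): decelerating=0.09, on_target=0.66; AND[max(0, a+b−1)] → w = 0.00
R2 (z=81.7): steady=0.67, under=0.38; AND[max(0, a+b−1)] → w = 0.05
R3 (z=38.8): on_target=0.66 → w = 0.66
R4 (z=19.0): steady=0.67, on_target=0.66; AND[max(0, a+b−1)] → w = 0.33
Weighted average = (0.00·16.5 + 0.05·81.7 + 0.66·38.8 + 0.33·19.0) / (0.00 + 0.05 + 0.66 + 0.33)
  = 35.9630 / 1.0400 = 34.58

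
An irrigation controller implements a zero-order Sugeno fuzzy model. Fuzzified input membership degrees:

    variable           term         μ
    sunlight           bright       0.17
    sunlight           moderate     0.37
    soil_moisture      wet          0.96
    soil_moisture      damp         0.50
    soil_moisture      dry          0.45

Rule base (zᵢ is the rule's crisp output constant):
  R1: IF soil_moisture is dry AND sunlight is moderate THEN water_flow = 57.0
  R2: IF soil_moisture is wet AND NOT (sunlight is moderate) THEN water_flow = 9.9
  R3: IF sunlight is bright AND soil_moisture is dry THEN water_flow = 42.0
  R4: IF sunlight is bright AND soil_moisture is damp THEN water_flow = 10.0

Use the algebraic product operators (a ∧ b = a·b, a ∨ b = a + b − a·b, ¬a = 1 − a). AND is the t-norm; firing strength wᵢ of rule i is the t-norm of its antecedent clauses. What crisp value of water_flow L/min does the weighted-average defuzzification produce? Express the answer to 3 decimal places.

R1 (z=57.0): dry=0.45, moderate=0.37; AND[a·b] → w = 0.1665
R2 (z=9.9): wet=0.96, ¬moderate=1−0.37=0.63; AND[a·b] → w = 0.6048
R3 (z=42.0): bright=0.17, dry=0.45; AND[a·b] → w = 0.0765
R4 (z=10.0): bright=0.17, damp=0.50; AND[a·b] → w = 0.0850
Weighted average = (0.1665·57.0 + 0.6048·9.9 + 0.0765·42.0 + 0.0850·10.0) / (0.1665 + 0.6048 + 0.0765 + 0.0850)
  = 19.5410 / 0.9328 = 20.949

20.949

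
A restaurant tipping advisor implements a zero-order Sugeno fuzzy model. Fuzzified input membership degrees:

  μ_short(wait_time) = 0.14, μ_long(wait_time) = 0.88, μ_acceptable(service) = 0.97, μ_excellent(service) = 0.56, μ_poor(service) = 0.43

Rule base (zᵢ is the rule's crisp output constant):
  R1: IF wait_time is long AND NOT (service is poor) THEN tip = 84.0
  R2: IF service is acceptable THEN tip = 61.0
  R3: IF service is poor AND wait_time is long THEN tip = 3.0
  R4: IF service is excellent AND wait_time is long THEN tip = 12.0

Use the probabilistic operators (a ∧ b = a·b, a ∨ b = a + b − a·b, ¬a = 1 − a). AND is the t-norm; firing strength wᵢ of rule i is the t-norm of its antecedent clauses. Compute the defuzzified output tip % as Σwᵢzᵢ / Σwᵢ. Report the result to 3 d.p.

46.249

R1 (z=84.0): long=0.88, ¬poor=1−0.43=0.57; AND[a·b] → w = 0.5016
R2 (z=61.0): acceptable=0.97 → w = 0.9700
R3 (z=3.0): poor=0.43, long=0.88; AND[a·b] → w = 0.3784
R4 (z=12.0): excellent=0.56, long=0.88; AND[a·b] → w = 0.4928
Weighted average = (0.5016·84.0 + 0.9700·61.0 + 0.3784·3.0 + 0.4928·12.0) / (0.5016 + 0.9700 + 0.3784 + 0.4928)
  = 108.3532 / 2.3428 = 46.249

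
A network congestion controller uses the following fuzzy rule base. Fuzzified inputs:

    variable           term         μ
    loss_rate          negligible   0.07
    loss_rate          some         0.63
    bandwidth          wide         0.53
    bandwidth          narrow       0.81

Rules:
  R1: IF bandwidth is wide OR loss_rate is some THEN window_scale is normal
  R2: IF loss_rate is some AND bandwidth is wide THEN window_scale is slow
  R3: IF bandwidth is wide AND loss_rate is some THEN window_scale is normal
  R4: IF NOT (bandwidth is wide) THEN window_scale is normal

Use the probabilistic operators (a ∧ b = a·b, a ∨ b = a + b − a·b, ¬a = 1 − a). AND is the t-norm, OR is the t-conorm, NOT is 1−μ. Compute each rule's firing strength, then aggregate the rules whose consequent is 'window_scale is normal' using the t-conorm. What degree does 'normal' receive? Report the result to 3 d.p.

0.939

R1: wide=0.53, some=0.63; OR[a + b − a·b] → w = 0.8261
R2: some=0.63, wide=0.53; AND[a·b] → w = 0.3339
R3: wide=0.53, some=0.63; AND[a·b] → w = 0.3339
R4: ¬wide=1−0.53=0.47 → w = 0.4700
Rules with consequent 'normal': {R1, R3, R4} → strengths 0.8261, 0.3339, 0.4700
Aggregate via t-conorm [a + b − a·b]: 0.9386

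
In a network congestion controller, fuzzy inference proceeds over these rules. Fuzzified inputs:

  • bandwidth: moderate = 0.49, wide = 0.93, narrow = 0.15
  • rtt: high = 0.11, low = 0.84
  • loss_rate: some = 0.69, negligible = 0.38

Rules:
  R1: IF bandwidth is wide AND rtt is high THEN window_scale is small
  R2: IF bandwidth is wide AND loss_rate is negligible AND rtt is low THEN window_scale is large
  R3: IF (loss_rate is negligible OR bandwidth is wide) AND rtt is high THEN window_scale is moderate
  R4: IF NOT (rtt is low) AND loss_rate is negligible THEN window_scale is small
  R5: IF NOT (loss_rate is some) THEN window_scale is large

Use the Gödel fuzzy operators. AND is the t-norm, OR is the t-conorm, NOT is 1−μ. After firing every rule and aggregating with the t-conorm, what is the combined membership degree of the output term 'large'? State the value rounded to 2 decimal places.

R1: wide=0.93, high=0.11; AND[min(a, b)] → w = 0.11
R2: wide=0.93, negligible=0.38, low=0.84; AND[min(a, b)] → w = 0.38
R3: (negligible=0.38 OR wide=0.93) = 0.93; AND[min(a, b)] with high=0.11 → w = 0.11
R4: ¬low=1−0.84=0.16, negligible=0.38; AND[min(a, b)] → w = 0.16
R5: ¬some=1−0.69=0.31 → w = 0.31
Rules with consequent 'large': {R2, R5} → strengths 0.38, 0.31
Aggregate via t-conorm [max(a, b)]: 0.38

0.38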